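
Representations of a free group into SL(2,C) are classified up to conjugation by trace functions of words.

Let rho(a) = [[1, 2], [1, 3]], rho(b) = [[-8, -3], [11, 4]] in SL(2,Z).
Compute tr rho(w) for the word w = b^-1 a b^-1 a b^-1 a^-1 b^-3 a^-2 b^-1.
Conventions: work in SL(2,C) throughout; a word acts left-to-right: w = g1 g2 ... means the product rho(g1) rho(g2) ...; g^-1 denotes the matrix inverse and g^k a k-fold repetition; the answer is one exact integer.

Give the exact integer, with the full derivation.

-212730802

rho(b^-1) = [[4, 3], [-11, -8]]
... * rho(a) = [[1, 2], [1, 3]]  ->  [[7, 17], [-19, -46]]
... * rho(b^-1) = [[4, 3], [-11, -8]]  ->  [[-159, -115], [430, 311]]
... * rho(a) = [[1, 2], [1, 3]]  ->  [[-274, -663], [741, 1793]]
... * rho(b^-1) = [[4, 3], [-11, -8]]  ->  [[6197, 4482], [-16759, -12121]]
... * rho(a^-1) = [[3, -2], [-1, 1]]  ->  [[14109, -7912], [-38156, 21397]]
... * rho(b^-1) = [[4, 3], [-11, -8]]  ->  [[143468, 105623], [-387991, -285644]]
... * rho(b^-1) = [[4, 3], [-11, -8]]  ->  [[-587981, -414580], [1590120, 1121179]]
... * rho(b^-1) = [[4, 3], [-11, -8]]  ->  [[2208456, 1552697], [-5972489, -4199072]]
... * rho(a^-1) = [[3, -2], [-1, 1]]  ->  [[5072671, -2864215], [-13718395, 7745906]]
... * rho(a^-1) = [[3, -2], [-1, 1]]  ->  [[18082228, -13009557], [-48901091, 35182696]]
... * rho(b^-1) = [[4, 3], [-11, -8]]  ->  [[215434039, 158323140], [-582614020, -428164841]]
tr = 215434039 + -428164841 = -212730802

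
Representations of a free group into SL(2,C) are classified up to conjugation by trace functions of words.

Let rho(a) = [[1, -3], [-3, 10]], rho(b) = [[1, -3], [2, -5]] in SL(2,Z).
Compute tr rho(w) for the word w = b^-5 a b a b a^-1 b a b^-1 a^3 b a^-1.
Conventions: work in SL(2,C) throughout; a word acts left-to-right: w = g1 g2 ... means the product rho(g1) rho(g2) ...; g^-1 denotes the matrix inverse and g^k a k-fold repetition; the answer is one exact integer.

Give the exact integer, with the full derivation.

rho(b^-1) = [[-5, 3], [-2, 1]]
... * rho(b^-1) = [[-5, 3], [-2, 1]]  ->  [[19, -12], [8, -5]]
... * rho(b^-1) = [[-5, 3], [-2, 1]]  ->  [[-71, 45], [-30, 19]]
... * rho(b^-1) = [[-5, 3], [-2, 1]]  ->  [[265, -168], [112, -71]]
... * rho(b^-1) = [[-5, 3], [-2, 1]]  ->  [[-989, 627], [-418, 265]]
... * rho(a) = [[1, -3], [-3, 10]]  ->  [[-2870, 9237], [-1213, 3904]]
... * rho(b) = [[1, -3], [2, -5]]  ->  [[15604, -37575], [6595, -15881]]
... * rho(a) = [[1, -3], [-3, 10]]  ->  [[128329, -422562], [54238, -178595]]
... * rho(b) = [[1, -3], [2, -5]]  ->  [[-716795, 1727823], [-302952, 730261]]
... * rho(a^-1) = [[10, 3], [3, 1]]  ->  [[-1984481, -422562], [-838737, -178595]]
... * rho(b) = [[1, -3], [2, -5]]  ->  [[-2829605, 8066253], [-1195927, 3409186]]
... * rho(a) = [[1, -3], [-3, 10]]  ->  [[-27028364, 89151345], [-11423485, 37679641]]
... * rho(b^-1) = [[-5, 3], [-2, 1]]  ->  [[-43160870, 8066253], [-18241857, 3409186]]
... * rho(a) = [[1, -3], [-3, 10]]  ->  [[-67359629, 210145140], [-28469415, 88817431]]
... * rho(a) = [[1, -3], [-3, 10]]  ->  [[-697795049, 2303530287], [-294921708, 973582555]]
... * rho(a) = [[1, -3], [-3, 10]]  ->  [[-7608385910, 25128688017], [-3215669373, 10620590674]]
... * rho(b) = [[1, -3], [2, -5]]  ->  [[42648990124, -102818282355], [18025511975, -43455945251]]
... * rho(a^-1) = [[10, 3], [3, 1]]  ->  [[118035054175, 25128688017], [49887283997, 10620590674]]
tr = 118035054175 + 10620590674 = 128655644849

128655644849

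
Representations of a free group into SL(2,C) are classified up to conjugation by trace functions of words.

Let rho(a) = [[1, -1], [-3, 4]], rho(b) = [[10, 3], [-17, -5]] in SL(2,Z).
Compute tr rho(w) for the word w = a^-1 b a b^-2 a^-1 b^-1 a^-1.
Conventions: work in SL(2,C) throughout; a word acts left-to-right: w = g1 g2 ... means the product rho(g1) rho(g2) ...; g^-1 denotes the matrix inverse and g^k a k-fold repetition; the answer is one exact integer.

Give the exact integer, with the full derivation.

-5098

rho(a^-1) = [[4, 1], [3, 1]]
... * rho(b) = [[10, 3], [-17, -5]]  ->  [[23, 7], [13, 4]]
... * rho(a) = [[1, -1], [-3, 4]]  ->  [[2, 5], [1, 3]]
... * rho(b^-1) = [[-5, -3], [17, 10]]  ->  [[75, 44], [46, 27]]
... * rho(b^-1) = [[-5, -3], [17, 10]]  ->  [[373, 215], [229, 132]]
... * rho(a^-1) = [[4, 1], [3, 1]]  ->  [[2137, 588], [1312, 361]]
... * rho(b^-1) = [[-5, -3], [17, 10]]  ->  [[-689, -531], [-423, -326]]
... * rho(a^-1) = [[4, 1], [3, 1]]  ->  [[-4349, -1220], [-2670, -749]]
tr = -4349 + -749 = -5098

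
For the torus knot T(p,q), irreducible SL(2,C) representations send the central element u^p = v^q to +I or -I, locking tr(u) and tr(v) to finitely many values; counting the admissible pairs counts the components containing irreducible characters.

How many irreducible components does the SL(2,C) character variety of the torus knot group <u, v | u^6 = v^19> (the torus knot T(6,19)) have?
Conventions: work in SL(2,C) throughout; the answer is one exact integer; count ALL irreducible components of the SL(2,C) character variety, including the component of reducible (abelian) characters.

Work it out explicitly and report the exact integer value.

For T(6,19): irreducibility forces the central element u^6 = v^19 to one of +I, -I.
On an irreducible component, tr(u) is locked at 2*cos(pi*alpha/6) for some alpha in 1..5, and tr(v) at 2*cos(pi*beta/19) for some beta in 1..18.
u^6 = (-1)^alpha I and v^19 = (-1)^beta I must agree, so alpha and beta have equal parity.
Counting: 3 odd alphas x 9 odd betas + 2 even alphas x 9 even betas = 27 + 18 = 45.
That is 45 components of irreducible characters, and with the reducible (abelian) component the total is 46.

46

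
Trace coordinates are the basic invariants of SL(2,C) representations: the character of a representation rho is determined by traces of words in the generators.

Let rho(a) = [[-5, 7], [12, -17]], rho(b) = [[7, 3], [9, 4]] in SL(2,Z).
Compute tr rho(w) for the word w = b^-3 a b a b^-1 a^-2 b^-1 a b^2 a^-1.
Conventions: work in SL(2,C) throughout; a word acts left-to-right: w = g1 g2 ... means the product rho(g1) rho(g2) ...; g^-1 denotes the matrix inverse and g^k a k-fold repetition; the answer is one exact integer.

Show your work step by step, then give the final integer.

rho(b^-1) = [[4, -3], [-9, 7]]
... * rho(b^-1) = [[4, -3], [-9, 7]]  ->  [[43, -33], [-99, 76]]
... * rho(b^-1) = [[4, -3], [-9, 7]]  ->  [[469, -360], [-1080, 829]]
... * rho(a) = [[-5, 7], [12, -17]]  ->  [[-6665, 9403], [15348, -21653]]
... * rho(b) = [[7, 3], [9, 4]]  ->  [[37972, 17617], [-87441, -40568]]
... * rho(a) = [[-5, 7], [12, -17]]  ->  [[21544, -33685], [-49611, 77569]]
... * rho(b^-1) = [[4, -3], [-9, 7]]  ->  [[389341, -300427], [-896565, 691816]]
... * rho(a^-1) = [[-17, -7], [-12, -5]]  ->  [[-3013673, -1223252], [6939813, 2816875]]
... * rho(a^-1) = [[-17, -7], [-12, -5]]  ->  [[65911465, 27211971], [-151779321, -62663066]]
... * rho(b^-1) = [[4, -3], [-9, 7]]  ->  [[18738121, -7250598], [-43149690, 16696501]]
... * rho(a) = [[-5, 7], [12, -17]]  ->  [[-180697781, 254427013], [416106462, -585888347]]
... * rho(b) = [[7, 3], [9, 4]]  ->  [[1024958650, 475614709], [-2360249889, -1095234002]]
... * rho(b) = [[7, 3], [9, 4]]  ->  [[11455242931, 4977334786], [-26378855241, -11461685675]]
... * rho(a^-1) = [[-17, -7], [-12, -5]]  ->  [[-254467147259, -105073374447], [585980767197, 241960415062]]
tr = -254467147259 + 241960415062 = -12506732197

-12506732197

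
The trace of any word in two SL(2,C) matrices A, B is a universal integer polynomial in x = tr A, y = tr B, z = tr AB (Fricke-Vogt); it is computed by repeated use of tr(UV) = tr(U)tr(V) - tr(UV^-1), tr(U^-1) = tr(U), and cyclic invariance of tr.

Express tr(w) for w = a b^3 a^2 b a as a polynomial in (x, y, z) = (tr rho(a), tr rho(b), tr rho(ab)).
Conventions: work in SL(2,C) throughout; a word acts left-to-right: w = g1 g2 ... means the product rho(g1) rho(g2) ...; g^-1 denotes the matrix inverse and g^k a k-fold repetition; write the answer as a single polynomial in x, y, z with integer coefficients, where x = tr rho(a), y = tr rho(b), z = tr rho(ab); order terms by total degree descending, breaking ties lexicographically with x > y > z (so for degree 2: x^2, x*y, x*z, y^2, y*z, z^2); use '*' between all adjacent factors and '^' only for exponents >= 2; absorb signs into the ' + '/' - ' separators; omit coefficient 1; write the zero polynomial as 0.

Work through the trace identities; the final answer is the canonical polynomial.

x^2*y^2*z^2 - x^3*y*z - 2*x*y^3*z + x^2*y^2 - x^2*z^2 + y^4 + 4*x*y*z - 4*y^2 + 2

trace(a b a b) = trace(a b) trace(a b) - trace(1) = z^2 - 2
reduce: trace(a b a) = trace(a) trace(b a) - trace(b) = x*z - y
trace(b a b^2 a) = trace(b) trace(a b a b) - trace(a b a) = y*z^2 - x*z - y
so trace(b a b) = trace(b) trace(a b) - trace(a) = y*z - x
so trace(b a b^2) = trace(b) trace(b a b) - trace(b a) = y^2*z - x*y - z
trace(b^2 a^2 b a) = trace(a) trace(b a b^2 a) - trace(b a b^2) = x*y*z^2 - x^2*z - y^2*z + z
reduce: trace(b^2) = trace(b) trace(b) - trace(1) = y^2 - 2
so trace(b^3) = trace(b) trace(b^2) - trace(b) = y^3 - 3*y
so trace(b^2 a^2 b) = trace(a) trace(b^3 a) - trace(b^3) = x*y^2*z - x^2*y - y^3 - x*z + 3*y
so trace(b a^2 b a^2 b) = trace(a) trace(b^2 a^2 b a) - trace(b^2 a^2 b) = x^2*y*z^2 - x^3*z - 2*x*y^2*z + x^2*y + y^3 + 2*x*z - 3*y
reduce: trace(b a^2 b a) = trace(a) trace(b a b a) - trace(b a b) = x*z^2 - y*z - x
so trace(b a^2 b) = trace(a) trace(b^2 a) - trace(b^2) = x*y*z - x^2 - y^2 + 2
trace(b a^2 b a^2) = trace(a) trace(b a^2 b a) - trace(b a^2 b) = x^2*z^2 - 2*x*y*z + y^2 - 2
so trace(a b^3 a^2 b a) = trace(b) trace(b a^2 b a^2 b) - trace(b a^2 b a^2) = x^2*y^2*z^2 - x^3*y*z - 2*x*y^3*z + x^2*y^2 - x^2*z^2 + y^4 + 4*x*y*z - 4*y^2 + 2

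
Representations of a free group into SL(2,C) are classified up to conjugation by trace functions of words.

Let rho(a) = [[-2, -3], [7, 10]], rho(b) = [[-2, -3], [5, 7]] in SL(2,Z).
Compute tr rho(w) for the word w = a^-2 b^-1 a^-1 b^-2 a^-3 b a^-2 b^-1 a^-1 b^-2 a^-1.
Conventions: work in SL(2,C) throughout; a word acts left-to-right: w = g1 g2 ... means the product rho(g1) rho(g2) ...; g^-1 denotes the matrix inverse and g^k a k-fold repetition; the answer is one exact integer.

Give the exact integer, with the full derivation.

2004762356894

rho(a^-1) = [[10, 3], [-7, -2]]
... * rho(a^-1) = [[10, 3], [-7, -2]]  ->  [[79, 24], [-56, -17]]
... * rho(b^-1) = [[7, 3], [-5, -2]]  ->  [[433, 189], [-307, -134]]
... * rho(a^-1) = [[10, 3], [-7, -2]]  ->  [[3007, 921], [-2132, -653]]
... * rho(b^-1) = [[7, 3], [-5, -2]]  ->  [[16444, 7179], [-11659, -5090]]
... * rho(b^-1) = [[7, 3], [-5, -2]]  ->  [[79213, 34974], [-56163, -24797]]
... * rho(a^-1) = [[10, 3], [-7, -2]]  ->  [[547312, 167691], [-388051, -118895]]
... * rho(a^-1) = [[10, 3], [-7, -2]]  ->  [[4299283, 1306554], [-3048245, -926363]]
... * rho(a^-1) = [[10, 3], [-7, -2]]  ->  [[33846952, 10284741], [-23997909, -7292009]]
... * rho(b) = [[-2, -3], [5, 7]]  ->  [[-16270199, -29547669], [11535773, 20949664]]
... * rho(a^-1) = [[10, 3], [-7, -2]]  ->  [[44131693, 10284741], [-31289918, -7292009]]
... * rho(a^-1) = [[10, 3], [-7, -2]]  ->  [[369323743, 111825597], [-261855117, -79285736]]
... * rho(b^-1) = [[7, 3], [-5, -2]]  ->  [[2026138216, 884320035], [-1436557139, -626993879]]
... * rho(a^-1) = [[10, 3], [-7, -2]]  ->  [[14071141915, 4309774578], [-9976614237, -3055683659]]
... * rho(b^-1) = [[7, 3], [-5, -2]]  ->  [[76949120515, 33593876589], [-54557881364, -23818475393]]
... * rho(b^-1) = [[7, 3], [-5, -2]]  ->  [[370674460660, 163659608367], [-262812792583, -116036693306]]
... * rho(a^-1) = [[10, 3], [-7, -2]]  ->  [[2561127348031, 784704165246], [-1815871072688, -556364991137]]
tr = 2561127348031 + -556364991137 = 2004762356894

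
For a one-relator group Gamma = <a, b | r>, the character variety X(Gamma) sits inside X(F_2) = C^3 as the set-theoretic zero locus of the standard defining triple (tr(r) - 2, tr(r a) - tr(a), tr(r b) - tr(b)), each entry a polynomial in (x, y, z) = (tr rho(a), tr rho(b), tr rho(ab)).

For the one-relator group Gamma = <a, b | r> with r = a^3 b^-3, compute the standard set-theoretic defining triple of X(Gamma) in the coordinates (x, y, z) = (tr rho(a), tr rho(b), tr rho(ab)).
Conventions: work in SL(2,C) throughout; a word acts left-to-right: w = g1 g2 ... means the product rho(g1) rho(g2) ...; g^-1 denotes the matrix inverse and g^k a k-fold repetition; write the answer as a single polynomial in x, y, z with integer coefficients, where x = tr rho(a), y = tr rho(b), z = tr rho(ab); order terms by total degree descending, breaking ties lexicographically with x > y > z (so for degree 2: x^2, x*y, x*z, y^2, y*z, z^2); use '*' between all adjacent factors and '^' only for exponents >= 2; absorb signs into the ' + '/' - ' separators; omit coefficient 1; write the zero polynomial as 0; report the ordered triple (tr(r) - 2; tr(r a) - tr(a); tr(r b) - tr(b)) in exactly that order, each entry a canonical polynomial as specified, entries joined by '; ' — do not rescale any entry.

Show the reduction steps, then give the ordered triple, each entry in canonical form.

x^3*y^3 - x^2*y^2*z - 2*x^3*y - 2*x*y^3 + x^2*z + y^2*z + 5*x*y - z - 2; x^4*y^3 - x^3*y^2*z - 2*x^4*y - 3*x^2*y^3 + x^3*z + 2*x*y^2*z + 7*x^2*y + y^3 - 2*x*z - x - 3*y; x^3*y^2 - x^2*y*z - x^3 - 2*x*y^2 + y*z + 3*x - y

and trace(a^2) = trace(a)*trace(a) - trace(1)   [square of a] = x^2 - 2
and trace(a^3) = trace(a)*trace(a^2) - trace(a)   [square of a] = x^3 - 3*x
and trace(a b a) = trace(a)*trace(b a) - trace(b)   [square of a] = x*z - y
trace(a^3 b) = trace(a)*trace(a b a) - trace(a b)   [square of a] = x^2*z - x*y - z
next, trace(b^-1 a^3) = trace(a^3)*trace(b) - trace(a^3 b)   [inverse elimination on b] = x^3*y - x^2*z - 2*x*y + z
trace(b^-1 a^3 b^-1) = trace(b^-1 a^3)*trace(b) - trace(b^-1 a^3 b)   [inverse elimination on b] = x^3*y^2 - x^2*y*z - x^3 - 2*x*y^2 + y*z + 3*x
next, trace(a^3 b^-3) = trace(b^-1 a^3 b^-1)*trace(b) - trace(b^-1 a^3)   [inverse elimination on b] = x^3*y^3 - x^2*y^2*z - 2*x^3*y - 2*x*y^3 + x^2*z + y^2*z + 5*x*y - z
trace(a^4) = trace(a)*trace(a^3) - trace(a^2)  (reduce the a square) = x^4 - 4*x^2 + 2
next, trace(a^4 b) = trace(a)*trace(a b a^2) - trace(a b a)  (reduce the a square) = x^3*z - x^2*y - 2*x*z + y
trace(a^4 b^-1) = trace(a^4)*trace(b) - trace(a^4 b)  (eliminate b^-1) = x^4*y - x^3*z - 3*x^2*y + 2*x*z + y
trace(a^4 b^-2) = trace(a^4 b^-1)*trace(b) - trace(a^4)  (eliminate b^-1) = x^4*y^2 - x^3*y*z - x^4 - 3*x^2*y^2 + 2*x*y*z + 4*x^2 + y^2 - 2
trace(a^3 b^-3 a) = trace(a^4 b^-2)*trace(b) - trace(a^4 b^-1)  (eliminate b^-1) = x^4*y^3 - x^3*y^2*z - 2*x^4*y - 3*x^2*y^3 + x^3*z + 2*x*y^2*z + 7*x^2*y + y^3 - 2*x*z - 3*y
assemble the triple (trace(r) - 2; trace(r a) - x; trace(r b) - y)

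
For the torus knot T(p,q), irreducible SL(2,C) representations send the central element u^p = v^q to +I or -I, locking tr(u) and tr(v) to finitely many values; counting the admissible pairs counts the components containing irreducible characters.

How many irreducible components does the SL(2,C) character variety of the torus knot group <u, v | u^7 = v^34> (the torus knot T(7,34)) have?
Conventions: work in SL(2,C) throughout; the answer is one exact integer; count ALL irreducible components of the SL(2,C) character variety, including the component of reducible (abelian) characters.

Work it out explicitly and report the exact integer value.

For T(7,34): irreducibility forces the central element u^7 = v^34 to one of +I, -I.
So on each irreducible component the traces are pinned: tr(u) = 2*cos(pi*alpha/7) with 1 <= alpha <= 6, tr(v) = 2*cos(pi*beta/34) with 1 <= beta <= 33.
u^7 = (-1)^alpha I and v^34 = (-1)^beta I must agree, so alpha and beta have equal parity.
Counting: 3 odd alphas x 17 odd betas + 3 even alphas x 16 even betas = 51 + 48 = 99.
Total: 99 irreducible-character components + 1 reducible (abelian) component = 100.

100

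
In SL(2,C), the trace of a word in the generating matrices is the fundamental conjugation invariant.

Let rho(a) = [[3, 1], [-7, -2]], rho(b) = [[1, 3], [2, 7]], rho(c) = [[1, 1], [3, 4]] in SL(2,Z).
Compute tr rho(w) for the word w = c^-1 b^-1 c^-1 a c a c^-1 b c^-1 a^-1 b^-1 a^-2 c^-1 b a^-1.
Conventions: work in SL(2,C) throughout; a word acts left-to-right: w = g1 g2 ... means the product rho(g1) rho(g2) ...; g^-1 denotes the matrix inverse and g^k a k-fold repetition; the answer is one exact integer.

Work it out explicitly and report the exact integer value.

166582559

rho(c^-1) = [[4, -1], [-3, 1]]
... * rho(b^-1) = [[7, -3], [-2, 1]]  ->  [[30, -13], [-23, 10]]
... * rho(c^-1) = [[4, -1], [-3, 1]]  ->  [[159, -43], [-122, 33]]
... * rho(a) = [[3, 1], [-7, -2]]  ->  [[778, 245], [-597, -188]]
... * rho(c) = [[1, 1], [3, 4]]  ->  [[1513, 1758], [-1161, -1349]]
... * rho(a) = [[3, 1], [-7, -2]]  ->  [[-7767, -2003], [5960, 1537]]
... * rho(c^-1) = [[4, -1], [-3, 1]]  ->  [[-25059, 5764], [19229, -4423]]
... * rho(b) = [[1, 3], [2, 7]]  ->  [[-13531, -34829], [10383, 26726]]
... * rho(c^-1) = [[4, -1], [-3, 1]]  ->  [[50363, -21298], [-38646, 16343]]
... * rho(a^-1) = [[-2, -1], [7, 3]]  ->  [[-249812, -114257], [191693, 87675]]
... * rho(b^-1) = [[7, -3], [-2, 1]]  ->  [[-1520170, 635179], [1166501, -487404]]
... * rho(a^-1) = [[-2, -1], [7, 3]]  ->  [[7486593, 3425707], [-5744830, -2628713]]
... * rho(a^-1) = [[-2, -1], [7, 3]]  ->  [[9006763, 2790528], [-6911331, -2141309]]
... * rho(c^-1) = [[4, -1], [-3, 1]]  ->  [[27655468, -6216235], [-21221397, 4770022]]
... * rho(b) = [[1, 3], [2, 7]]  ->  [[15222998, 39452759], [-11681353, -30274037]]
... * rho(a^-1) = [[-2, -1], [7, 3]]  ->  [[245723317, 103135279], [-188555553, -79140758]]
tr = 245723317 + -79140758 = 166582559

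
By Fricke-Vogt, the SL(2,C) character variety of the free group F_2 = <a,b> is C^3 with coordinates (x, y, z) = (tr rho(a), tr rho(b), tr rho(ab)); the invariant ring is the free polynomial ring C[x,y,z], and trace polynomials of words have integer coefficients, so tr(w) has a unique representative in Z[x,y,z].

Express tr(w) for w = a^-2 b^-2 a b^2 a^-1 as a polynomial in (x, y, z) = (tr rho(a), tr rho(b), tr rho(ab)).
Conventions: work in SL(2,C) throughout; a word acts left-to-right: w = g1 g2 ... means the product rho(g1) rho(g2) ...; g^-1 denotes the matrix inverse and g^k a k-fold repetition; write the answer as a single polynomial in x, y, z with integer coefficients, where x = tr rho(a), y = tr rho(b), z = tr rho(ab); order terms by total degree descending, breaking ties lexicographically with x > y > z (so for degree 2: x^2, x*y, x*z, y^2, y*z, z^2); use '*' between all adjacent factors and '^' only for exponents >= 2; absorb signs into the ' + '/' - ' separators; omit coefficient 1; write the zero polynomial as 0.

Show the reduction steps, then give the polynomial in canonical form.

-x^3*y^3*z + x^4*y^2 + x^2*y^4 + x^2*y^2*z^2 + x*y^3*z - 5*x^2*y^2 - y^4 - y^2*z^2 + x^2 + 4*y^2 - 2

tr(b^2) = tr(b) tr(b) - tr(1) = y^2 - 2
tr(b^2 a) = tr(b) tr(a b) - tr(a) = y*z - x
tr(b^2 a^-1) = tr(b^2) tr(a) - tr(b^2 a) = x*y^2 - y*z - x
tr(b a b^2) = tr(b) tr(b a b) - tr(b a) = y^2*z - x*y - z
tr(a b a b) = tr(b a) tr(b a) - tr(1)   [split at repeated b] = z^2 - 2
tr(a b a) = tr(a) tr(b a) - tr(b) = x*z - y
tr(b a b^2 a) = tr(b) tr(a b a b) - tr(a b a) = y*z^2 - x*z - y
tr(a^-1 b a b^2) = tr(b a b^2) tr(a) - tr(b a b^2 a) = x*y^2*z - x^2*y - y*z^2 + y
tr(a b^2 a^-2 b) = tr(a^-1 b a b^2) tr(a) - tr(a^-1 b a b^2 a) = x^2*y^2*z - x^3*y - x*y*z^2 - y^2*z + 2*x*y + z
tr(a b^2 a^-2 b^-1) = tr(a b^2 a^-2) tr(b) - tr(a b^2 a^-2 b) = -x^2*y^2*z + x^3*y + x*y^3 + x*y*z^2 - 3*x*y - z
tr(b^-2 a b^2 a^-2) = tr(a b^2 a^-2 b^-1) tr(b) - tr(a b^2 a^-2) = -x^2*y^3*z + x^3*y^2 + x*y^4 + x*y^2*z^2 - 4*x*y^2 + x
tr(a b^2 a) = tr(a) tr(b^2 a) - tr(b^2) = x*y*z - x^2 - y^2 + 2
tr(b^-1 a b^2 a) = tr(a b^2 a) tr(b) - tr(a b^2 a b) = x*y^2*z - x^2*y - y^3 - y*z^2 + x*z + 3*y
tr(b^-1 a b^2 a^-1) = tr(b^-1 a b^2) tr(a) - tr(b^-1 a b^2 a) = -x*y^2*z + x^2*y + y^3 + y*z^2 - 3*y
tr(b^-2 a b^2 a^-1) = tr(b^-1 a b^2 a^-1) tr(b) - tr(b^-1 a b^2 a^-1 b) = -x*y^3*z + x^2*y^2 + y^4 + y^2*z^2 - 4*y^2 + 2
tr(a^-2 b^-2 a b^2 a^-1) = tr(b^-2 a b^2 a^-2) tr(a) - tr(b^-2 a b^2 a^-1) = -x^3*y^3*z + x^4*y^2 + x^2*y^4 + x^2*y^2*z^2 + x*y^3*z - 5*x^2*y^2 - y^4 - y^2*z^2 + x^2 + 4*y^2 - 2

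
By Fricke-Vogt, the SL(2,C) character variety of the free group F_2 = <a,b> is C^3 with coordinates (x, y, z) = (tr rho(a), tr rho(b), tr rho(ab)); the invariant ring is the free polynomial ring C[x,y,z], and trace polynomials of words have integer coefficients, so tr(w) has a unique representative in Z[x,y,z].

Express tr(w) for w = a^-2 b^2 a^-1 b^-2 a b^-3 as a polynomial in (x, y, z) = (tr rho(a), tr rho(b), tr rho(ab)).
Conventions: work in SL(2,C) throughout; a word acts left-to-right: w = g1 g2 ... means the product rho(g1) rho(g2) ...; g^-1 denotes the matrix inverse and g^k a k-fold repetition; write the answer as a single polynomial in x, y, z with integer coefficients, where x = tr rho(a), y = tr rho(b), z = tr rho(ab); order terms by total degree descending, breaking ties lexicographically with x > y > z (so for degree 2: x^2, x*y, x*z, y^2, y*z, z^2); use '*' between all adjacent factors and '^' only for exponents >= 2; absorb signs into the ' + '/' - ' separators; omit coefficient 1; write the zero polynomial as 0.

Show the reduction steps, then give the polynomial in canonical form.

tr(b^-1) = tr(b) = y
tr(a^2 b) = tr(a) * tr(b a) - tr(b)  (reduce the a square) = x*z - y
tr(a^2) = tr(a) * tr(a) - tr(1)  (reduce the a square) = x^2 - 2
tr(a^2 b^2) = tr(b) * tr(a^2 b) - tr(a^2)  (reduce the b square) = x*y*z - x^2 - y^2 + 2
tr(a b^3 a) = tr(b) * tr(a^2 b^2) - tr(a^2 b)  (reduce the b square) = x*y^2*z - x^2*y - y^3 - x*z + 3*y
reduce: tr(a b a b) = tr(b a) * tr(b a) - tr(1)  (split on b) = z^2 - 2
tr(a b a b^2) = tr(b) * tr(a b a b) - tr(a b a)  (reduce the b square) = y*z^2 - x*z - y
tr(a b^3 a b) = tr(b) * tr(a b a b^2) - tr(a b a b)  (reduce the b square) = y^2*z^2 - x*y*z - y^2 - z^2 + 2
so tr(b^2 a b^-1 a b) = tr(a b^3 a) * tr(b) - tr(a b^3 a b)  (eliminate b^-1) = x*y^3*z - x^2*y^2 - y^4 - y^2*z^2 + 4*y^2 + z^2 - 2
tr(b a b) = tr(b) * tr(a b) - tr(a)  (reduce the b square) = y*z - x
tr(b a b^2) = tr(b) * tr(b a b) - tr(b a)  (reduce the b square) = y^2*z - x*y - z
so tr(a b a b^2 a) = tr(a) * tr(b a b^2 a) - tr(b a b^2)  (reduce the a square) = x*y*z^2 - x^2*z - y^2*z + z
tr(a b a b a b) = tr(a b) * tr(a b a b) - tr(a^-1 b^-1)  (split on a) = z^3 - 3*z
reduce: tr(a b a b a) = tr(a) * tr(b a b a) - tr(b a b)  (reduce the a square) = x*z^2 - y*z - x
tr(a b a b^2 a b) = tr(b) * tr(a b a b a b) - tr(a b a b a)  (reduce the b square) = y*z^3 - x*z^2 - 2*y*z + x
tr(b^2 a b^-1 a b a) = tr(a b a b^2 a) * tr(b) - tr(a b a b^2 a b)  (eliminate b^-1) = x*y^2*z^2 - x^2*y*z - y^3*z - y*z^3 + x*z^2 + 3*y*z - x
so tr(a^-1 b^2 a b^-1 a b) = tr(b^2 a b^-1 a b) * tr(a) - tr(b^2 a b^-1 a b a)  (eliminate a^-1) = x^2*y^3*z - x^3*y^2 - x*y^4 - 2*x*y^2*z^2 + x^2*y*z + y^3*z + y*z^3 + 4*x*y^2 - 3*y*z - x
reduce: tr(b^-1 a b^-1 a^-1 b^2 a) = tr(a^-1 b^2 a b^-1 a) * tr(b) - tr(a^-1 b^2 a b^-1 a b)  (eliminate b^-1) = -x^2*y^3*z + x^3*y^2 + x*y^4 + 2*x*y^2*z^2 - x^2*y*z - y^3*z - y*z^3 - 4*x*y^2 + 4*y*z + x
reduce: tr(a^-1 b^2 a^2 b) = tr(b^2 a^2 b) * tr(a) - tr(b^2 a^2 b a)  (eliminate a^-1) = x^2*y^2*z - x^3*y - x*y^3 - x*y*z^2 + y^2*z + 3*x*y - z
tr(a b^-1 a^-1 b^2 a) = tr(a^-1 b^2 a^2) * tr(b) - tr(a^-1 b^2 a^2 b)  (eliminate b^-1) = -x^2*y^2*z + x^3*y + x*y^3 + x*y*z^2 - 4*x*y + z
reduce: tr(b^-2 a b^-1 a^-1 b^2 a) = tr(b^-1 a b^-1 a^-1 b^2 a) * tr(b) - tr(b^-1 a b^-1 a^-1 b^2 a b)  (eliminate b^-1) = -x^2*y^4*z + x^3*y^3 + x*y^5 + 2*x*y^3*z^2 - y^4*z - y^2*z^3 - x^3*y - 5*x*y^3 - x*y*z^2 + 4*y^2*z + 5*x*y - z
tr(a^-1 b^2 a^-1 b^-2 a b^-1) = tr(b^-2 a b^-1 a^-1 b^2) * tr(a) - tr(b^-2 a b^-1 a^-1 b^2 a)  (eliminate a^-1) = x^2*y^4*z - x^3*y^3 - x*y^5 - 2*x*y^3*z^2 + y^4*z + y^2*z^3 + x^3*y + 5*x*y^3 + x*y*z^2 - 4*y^2*z - 4*x*y + z
tr(a^-1 b^2 a^-1 b^-2 a b^-2) = tr(a^-1 b^2 a^-1 b^-2 a b^-1) * tr(b) - tr(a^-1 b^2 a^-1 b^-2 a)  (eliminate b^-1) = x^2*y^5*z - x^3*y^4 - x*y^6 - 2*x*y^4*z^2 + y^5*z + y^3*z^3 + x^3*y^2 + 5*x*y^4 + x*y^2*z^2 - 4*y^3*z - 4*x*y^2 + y*z - x
reduce: tr(b^-2) = tr(b^-1) * tr(b) - tr(1)  (eliminate b^-1) = y^2 - 2
tr(a^-2 b^2 a^-1 b^-2 a b^-2) = tr(a^-1 b^2 a^-1 b^-2 a b^-2) * tr(a) - tr(a^-1 b^2 a^-1 b^-2 a b^-2 a)  (eliminate a^-1) = x^3*y^5*z - x^4*y^4 - x^2*y^6 - 2*x^2*y^4*z^2 + x*y^5*z + x*y^3*z^3 + x^4*y^2 + 5*x^2*y^4 + x^2*y^2*z^2 - 4*x*y^3*z - 4*x^2*y^2 + x*y*z - x^2 - y^2 + 2
tr(a^-1 b) = tr(b) * tr(a) - tr(b a)  (eliminate a^-1) = x*y - z
so tr(a^-1 b a b) = tr(b a b) * tr(a) - tr(b a b a)  (eliminate a^-1) = x*y*z - x^2 - z^2 + 2
so tr(a^-2 b a b) = tr(a^-1 b a b) * tr(a) - tr(a^-1 b a b a)  (eliminate a^-1) = x^2*y*z - x^3 - x*z^2 - y*z + 3*x
tr(a b^-1 a^-2 b) = tr(a^-2 b a) * tr(b) - tr(a^-2 b a b)  (eliminate b^-1) = -x^2*y*z + x^3 + x*y^2 + x*z^2 - 3*x
tr(b a b^-1 a) = tr(a b a) * tr(b) - tr(a b a b)  (eliminate b^-1) = x*y*z - y^2 - z^2 + 2
tr(b^-1 a b^-1 a^-2 b^2 a) = tr(a^-1 b^2 a b^-1 a b^-1) * tr(a) - tr(a^-1 b^2 a b^-1 a b^-1 a)  (eliminate a^-1) = -x^3*y^3*z + x^4*y^2 + x^2*y^4 + 2*x^2*y^2*z^2 - x^3*y*z - x*y^3*z - x*y*z^3 - 4*x^2*y^2 + 3*x*y*z + x^2 + y^2 + z^2 - 2
so tr(b^-1 a b^-1 a^-2 b^2 a^-1) = tr(b^-1 a b^-1 a^-2 b^2) * tr(a) - tr(b^-1 a b^-1 a^-2 b^2 a)  (eliminate a^-1) = x^3*y^3*z - x^4*y^2 - x^2*y^4 - 2*x^2*y^2*z^2 + x*y^3*z + x*y*z^3 + x^4 + 5*x^2*y^2 + x^2*z^2 - 3*x*y*z - 4*x^2 - y^2 - z^2 + 2
tr(a^-2 b) = tr(b a^-1) * tr(a) - tr(b)  (eliminate a^-1) = x^2*y - x*z - y
so tr(a^-2 b^2 a^-1 b^-2 a b^-1) = tr(b^-1 a b^-1 a^-2 b^2 a^-1) * tr(b) - tr(b^-1 a b^-1 a^-2 b^2 a^-1 b)  (eliminate b^-1) = x^3*y^4*z - x^4*y^3 - x^2*y^5 - 2*x^2*y^3*z^2 + x*y^4*z + x*y^2*z^3 + x^4*y + 5*x^2*y^3 + x^2*y*z^2 - 3*x*y^2*z - 5*x^2*y - y^3 - y*z^2 + x*z + 3*y
tr(a^-2 b^2 a^-1 b^-2 a b^-3) = tr(a^-2 b^2 a^-1 b^-2 a b^-2) * tr(b) - tr(a^-2 b^2 a^-1 b^-2 a b^-1)  (eliminate b^-1) = x^3*y^6*z - x^4*y^5 - x^2*y^7 - 2*x^2*y^5*z^2 - x^3*y^4*z + x*y^6*z + x*y^4*z^3 + 2*x^4*y^3 + 6*x^2*y^5 + 3*x^2*y^3*z^2 - 5*x*y^4*z - x*y^2*z^3 - x^4*y - 9*x^2*y^3 - x^2*y*z^2 + 4*x*y^2*z + 4*x^2*y + y*z^2 - x*z - y

x^3*y^6*z - x^4*y^5 - x^2*y^7 - 2*x^2*y^5*z^2 - x^3*y^4*z + x*y^6*z + x*y^4*z^3 + 2*x^4*y^3 + 6*x^2*y^5 + 3*x^2*y^3*z^2 - 5*x*y^4*z - x*y^2*z^3 - x^4*y - 9*x^2*y^3 - x^2*y*z^2 + 4*x*y^2*z + 4*x^2*y + y*z^2 - x*z - y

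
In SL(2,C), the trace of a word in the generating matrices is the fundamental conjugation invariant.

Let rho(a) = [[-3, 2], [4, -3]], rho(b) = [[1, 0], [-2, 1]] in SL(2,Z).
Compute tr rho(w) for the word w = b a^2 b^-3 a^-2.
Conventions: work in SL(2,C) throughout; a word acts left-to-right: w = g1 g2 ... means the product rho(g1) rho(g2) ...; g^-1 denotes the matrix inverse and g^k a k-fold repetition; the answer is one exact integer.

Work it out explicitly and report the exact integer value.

rho(b) = [[1, 0], [-2, 1]]
... * rho(a) = [[-3, 2], [4, -3]]  ->  [[-3, 2], [10, -7]]
... * rho(a) = [[-3, 2], [4, -3]]  ->  [[17, -12], [-58, 41]]
... * rho(b^-1) = [[1, 0], [2, 1]]  ->  [[-7, -12], [24, 41]]
... * rho(b^-1) = [[1, 0], [2, 1]]  ->  [[-31, -12], [106, 41]]
... * rho(b^-1) = [[1, 0], [2, 1]]  ->  [[-55, -12], [188, 41]]
... * rho(a^-1) = [[-3, -2], [-4, -3]]  ->  [[213, 146], [-728, -499]]
... * rho(a^-1) = [[-3, -2], [-4, -3]]  ->  [[-1223, -864], [4180, 2953]]
tr = -1223 + 2953 = 1730

1730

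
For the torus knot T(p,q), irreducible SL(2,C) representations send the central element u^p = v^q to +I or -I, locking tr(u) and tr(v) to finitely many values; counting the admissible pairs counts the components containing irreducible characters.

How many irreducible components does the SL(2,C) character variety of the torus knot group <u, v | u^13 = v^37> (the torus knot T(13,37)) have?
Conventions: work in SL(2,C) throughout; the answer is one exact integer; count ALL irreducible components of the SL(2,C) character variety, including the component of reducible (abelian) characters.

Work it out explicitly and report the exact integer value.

In the torus knot group T(13,37), u^13 = v^37 is central, so an irreducible representation sends it to +I or -I (Schur).
On an irreducible component, tr(u) is locked at 2*cos(pi*alpha/13) for some alpha in 1..12, and tr(v) at 2*cos(pi*beta/37) for some beta in 1..36.
u^13 = (-1)^alpha I and v^37 = (-1)^beta I must agree, so alpha and beta have equal parity.
Enumerate parity-matched pairs: 6*18 odd-odd plus 6*18 even-even gives 216.
components with irreducible characters: 216; plus the single component of reducible (abelian) characters: total 217.

217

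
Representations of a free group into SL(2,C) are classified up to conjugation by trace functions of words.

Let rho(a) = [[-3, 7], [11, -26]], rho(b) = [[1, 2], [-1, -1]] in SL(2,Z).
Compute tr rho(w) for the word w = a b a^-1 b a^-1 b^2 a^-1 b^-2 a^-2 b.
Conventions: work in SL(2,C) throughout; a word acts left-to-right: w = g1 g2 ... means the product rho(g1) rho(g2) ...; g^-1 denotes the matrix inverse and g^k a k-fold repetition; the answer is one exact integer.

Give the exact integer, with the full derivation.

-2109886996

rho(a) = [[-3, 7], [11, -26]]
... * rho(b) = [[1, 2], [-1, -1]]  ->  [[-10, -13], [37, 48]]
... * rho(a^-1) = [[-26, -7], [-11, -3]]  ->  [[403, 109], [-1490, -403]]
... * rho(b) = [[1, 2], [-1, -1]]  ->  [[294, 697], [-1087, -2577]]
... * rho(a^-1) = [[-26, -7], [-11, -3]]  ->  [[-15311, -4149], [56609, 15340]]
... * rho(b) = [[1, 2], [-1, -1]]  ->  [[-11162, -26473], [41269, 97878]]
... * rho(b) = [[1, 2], [-1, -1]]  ->  [[15311, 4149], [-56609, -15340]]
... * rho(a^-1) = [[-26, -7], [-11, -3]]  ->  [[-443725, -119624], [1640574, 442283]]
... * rho(b^-1) = [[-1, -2], [1, 1]]  ->  [[324101, 767826], [-1198291, -2838865]]
... * rho(b^-1) = [[-1, -2], [1, 1]]  ->  [[443725, 119624], [-1640574, -442283]]
... * rho(a^-1) = [[-26, -7], [-11, -3]]  ->  [[-12852714, -3464947], [47520037, 12810867]]
... * rho(a^-1) = [[-26, -7], [-11, -3]]  ->  [[372284981, 100363839], [-1376440499, -371072860]]
... * rho(b) = [[1, 2], [-1, -1]]  ->  [[271921142, 644206123], [-1005367639, -2381808138]]
tr = 271921142 + -2381808138 = -2109886996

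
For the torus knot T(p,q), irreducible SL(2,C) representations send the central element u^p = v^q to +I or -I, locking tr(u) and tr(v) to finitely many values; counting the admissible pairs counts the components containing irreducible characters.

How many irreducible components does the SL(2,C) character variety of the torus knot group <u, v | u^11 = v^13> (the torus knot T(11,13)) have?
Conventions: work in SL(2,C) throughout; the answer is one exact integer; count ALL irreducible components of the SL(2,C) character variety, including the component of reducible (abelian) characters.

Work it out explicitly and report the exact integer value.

61

Gamma = < u, v | u^11 = v^13 > (torus knot T(11,13)); the central element u^11 = v^13 acts as +I or -I in any irreducible SL(2,C) representation.
On an irreducible component, tr(u) is locked at 2*cos(pi*alpha/11) for some alpha in 1..10, and tr(v) at 2*cos(pi*beta/13) for some beta in 1..12.
The two central values (-1)^alpha I and (-1)^beta I must be the same matrix, so alpha and beta share a parity.
Enumerate parity-matched pairs: 5*6 odd-odd plus 5*6 even-even gives 60.
components with irreducible characters: 60; plus the single component of reducible (abelian) characters: total 61.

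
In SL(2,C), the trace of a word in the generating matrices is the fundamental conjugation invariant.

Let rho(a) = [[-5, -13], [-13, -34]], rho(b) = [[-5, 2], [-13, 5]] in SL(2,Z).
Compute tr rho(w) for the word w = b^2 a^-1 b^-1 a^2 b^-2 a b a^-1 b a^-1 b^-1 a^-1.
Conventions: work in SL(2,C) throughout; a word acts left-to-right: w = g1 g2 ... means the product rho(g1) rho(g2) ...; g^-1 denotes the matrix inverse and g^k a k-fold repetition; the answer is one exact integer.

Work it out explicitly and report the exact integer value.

270494601

rho(b) = [[-5, 2], [-13, 5]]
... * rho(b) = [[-5, 2], [-13, 5]]  ->  [[-1, 0], [0, -1]]
... * rho(a^-1) = [[-34, 13], [13, -5]]  ->  [[34, -13], [-13, 5]]
... * rho(b^-1) = [[5, -2], [13, -5]]  ->  [[1, -3], [0, 1]]
... * rho(a) = [[-5, -13], [-13, -34]]  ->  [[34, 89], [-13, -34]]
... * rho(a) = [[-5, -13], [-13, -34]]  ->  [[-1327, -3468], [507, 1325]]
... * rho(b^-1) = [[5, -2], [13, -5]]  ->  [[-51719, 19994], [19760, -7639]]
... * rho(b^-1) = [[5, -2], [13, -5]]  ->  [[1327, 3468], [-507, -1325]]
... * rho(a) = [[-5, -13], [-13, -34]]  ->  [[-51719, -135163], [19760, 51641]]
... * rho(b) = [[-5, 2], [-13, 5]]  ->  [[2015714, -779253], [-770133, 297725]]
... * rho(a^-1) = [[-34, 13], [13, -5]]  ->  [[-78664565, 30100547], [30054947, -11500354]]
... * rho(b) = [[-5, 2], [-13, 5]]  ->  [[2015714, -6826395], [-770133, 2608124]]
... * rho(a^-1) = [[-34, 13], [13, -5]]  ->  [[-157277411, 60336257], [60090134, -23052349]]
... * rho(b^-1) = [[5, -2], [13, -5]]  ->  [[-2015714, 12873537], [770133, -4918523]]
... * rho(a^-1) = [[-34, 13], [13, -5]]  ->  [[235890257, -90571967], [-90125321, 34604344]]
tr = 235890257 + 34604344 = 270494601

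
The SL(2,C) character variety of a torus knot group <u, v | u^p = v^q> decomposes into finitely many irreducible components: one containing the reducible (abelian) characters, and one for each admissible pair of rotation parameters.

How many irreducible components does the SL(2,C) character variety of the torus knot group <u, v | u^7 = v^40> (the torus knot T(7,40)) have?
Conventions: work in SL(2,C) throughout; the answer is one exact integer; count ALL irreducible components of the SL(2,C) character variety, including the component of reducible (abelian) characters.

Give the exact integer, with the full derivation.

Gamma = < u, v | u^7 = v^40 > (torus knot T(7,40)); the central element u^7 = v^40 acts as +I or -I in any irreducible SL(2,C) representation.
This locks tr(u) to 2*cos(pi*alpha/7), alpha in 1..6, and tr(v) to 2*cos(pi*beta/40), beta in 1..39, on each component of irreducible characters.
The two central values (-1)^alpha I and (-1)^beta I must be the same matrix, so alpha and beta share a parity.
count pairs: odd alpha (3 choices) x odd beta (20), plus even alpha (3) x even beta (19): 3*20 + 3*19 = 117.
That is 117 components of irreducible characters, and with the reducible (abelian) component the total is 118.

118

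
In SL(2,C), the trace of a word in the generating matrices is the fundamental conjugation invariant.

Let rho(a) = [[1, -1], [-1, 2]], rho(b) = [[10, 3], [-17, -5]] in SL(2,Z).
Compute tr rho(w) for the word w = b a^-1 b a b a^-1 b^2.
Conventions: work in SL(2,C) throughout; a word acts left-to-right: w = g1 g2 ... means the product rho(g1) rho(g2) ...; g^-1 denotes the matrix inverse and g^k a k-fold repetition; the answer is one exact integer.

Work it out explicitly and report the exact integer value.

rho(b) = [[10, 3], [-17, -5]]
... * rho(a^-1) = [[2, 1], [1, 1]]  ->  [[23, 13], [-39, -22]]
... * rho(b) = [[10, 3], [-17, -5]]  ->  [[9, 4], [-16, -7]]
... * rho(a) = [[1, -1], [-1, 2]]  ->  [[5, -1], [-9, 2]]
... * rho(b) = [[10, 3], [-17, -5]]  ->  [[67, 20], [-124, -37]]
... * rho(a^-1) = [[2, 1], [1, 1]]  ->  [[154, 87], [-285, -161]]
... * rho(b) = [[10, 3], [-17, -5]]  ->  [[61, 27], [-113, -50]]
... * rho(b) = [[10, 3], [-17, -5]]  ->  [[151, 48], [-280, -89]]
tr = 151 + -89 = 62

62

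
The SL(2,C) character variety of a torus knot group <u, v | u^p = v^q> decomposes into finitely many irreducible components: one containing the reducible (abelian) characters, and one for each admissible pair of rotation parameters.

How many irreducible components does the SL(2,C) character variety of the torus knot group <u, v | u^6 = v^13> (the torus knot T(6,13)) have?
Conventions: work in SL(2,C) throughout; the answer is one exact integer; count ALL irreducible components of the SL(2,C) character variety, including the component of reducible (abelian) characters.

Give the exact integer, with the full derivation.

31

For T(6,13): irreducibility forces the central element u^6 = v^13 to one of +I, -I.
On an irreducible component, tr(u) is locked at 2*cos(pi*alpha/6) for some alpha in 1..5, and tr(v) at 2*cos(pi*beta/13) for some beta in 1..12.
Consistency of u^6 = (-1)^alpha I with v^13 = (-1)^beta I forces alpha = beta (mod 2).
Enumerate parity-matched pairs: 3*6 odd-odd plus 2*6 even-even gives 30.
Total: 30 irreducible-character components + 1 reducible (abelian) component = 31.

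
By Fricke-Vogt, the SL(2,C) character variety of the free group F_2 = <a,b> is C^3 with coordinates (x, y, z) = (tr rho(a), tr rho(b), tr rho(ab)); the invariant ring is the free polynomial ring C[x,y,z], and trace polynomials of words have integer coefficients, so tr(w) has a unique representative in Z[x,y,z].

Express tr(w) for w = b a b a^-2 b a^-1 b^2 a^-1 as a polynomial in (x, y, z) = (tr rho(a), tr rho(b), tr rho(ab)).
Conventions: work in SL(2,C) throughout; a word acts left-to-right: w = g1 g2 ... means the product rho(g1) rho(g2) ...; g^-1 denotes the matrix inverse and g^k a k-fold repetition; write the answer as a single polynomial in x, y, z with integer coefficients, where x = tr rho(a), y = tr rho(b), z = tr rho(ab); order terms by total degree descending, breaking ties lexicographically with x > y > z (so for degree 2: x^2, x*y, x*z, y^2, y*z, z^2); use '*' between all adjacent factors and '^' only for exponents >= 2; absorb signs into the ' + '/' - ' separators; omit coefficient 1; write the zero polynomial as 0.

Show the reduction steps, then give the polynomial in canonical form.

x^4*y^4*z - x^5*y^3 - 3*x^3*y^3*z^2 + x^4*y^2*z - x^2*y^4*z + 3*x^2*y^2*z^3 + x^5*y + 3*x^3*y^3 + x^3*y*z^2 + 2*x*y^3*z^2 - x*y*z^4 - x^4*z - 5*x^2*y^2*z - x^2*z^3 - y^2*z^3 - 3*x^3*y - x*y^3 + 2*x*y*z^2 + 3*x^2*z + y^2*z + z

so trace(b a b) = trace(b) trace(a b) - trace(a)  (reduce the b square) = y*z - x
trace(b^2 a b) = trace(b) trace(b a b) - trace(b a)  (reduce the b square) = y^2*z - x*y - z
so trace(b^2 a b^2) = trace(b) trace(b^2 a b) - trace(b^2 a)  (reduce the b square) = y^3*z - x*y^2 - 2*y*z + x
so trace(b^3 a b^2) = trace(b) trace(b^2 a b^2) - trace(b^2 a b)  (reduce the b square) = y^4*z - x*y^3 - 3*y^2*z + 2*x*y + z
so trace(a b a b) = trace(b a) trace(b a) - trace(1)  (split on b) = z^2 - 2
trace(a b a) = trace(a) trace(b a) - trace(b)  (reduce the a square) = x*z - y
reduce: trace(a b^2 a b) = trace(b) trace(a b a b) - trace(a b a)  (reduce the b square) = y*z^2 - x*z - y
so trace(a^2) = trace(a) trace(a) - trace(1)  (reduce the a square) = x^2 - 2
so trace(a b^2 a) = trace(b) trace(a^2 b) - trace(a^2)  (reduce the b square) = x*y*z - x^2 - y^2 + 2
reduce: trace(b a b^2 a b) = trace(b) trace(a b^2 a b) - trace(a b^2 a)  (reduce the b square) = y^2*z^2 - 2*x*y*z + x^2 - 2
trace(b^3 a b^2 a) = trace(b) trace(b a b^2 a b) - trace(b a b^2 a)  (reduce the b square) = y^3*z^2 - 2*x*y^2*z + x^2*y - y*z^2 + x*z - y
so trace(b a^-1 b^3 a b) = trace(b^3 a b^2) trace(a) - trace(b^3 a b^2 a)  (eliminate a^-1) = x*y^4*z - x^2*y^3 - y^3*z^2 - x*y^2*z + x^2*y + y*z^2 + y
trace(b^2 a b a b) = trace(b) trace(a b a b^2) - trace(a b a b)  (reduce the b square) = y^2*z^2 - x*y*z - y^2 - z^2 + 2
trace(b^3 a b a b) = trace(b) trace(b^2 a b a b) - trace(b^2 a b a)  (reduce the b square) = y^3*z^2 - x*y^2*z - y^3 - 2*y*z^2 + x*z + 3*y
so trace(a b a b a b) = trace(b a b a) trace(b a) - trace(a b)  (split on b) = z^3 - 3*z
trace(a b a b a) = trace(a) trace(b a b a) - trace(b a b)  (reduce the a square) = x*z^2 - y*z - x
reduce: trace(a b a b a b^2) = trace(b) trace(a b a b a b) - trace(a b a b a)  (reduce the b square) = y*z^3 - x*z^2 - 2*y*z + x
trace(b^3 a b a b a) = trace(b) trace(a b a b a b^2) - trace(a b a b a b)  (reduce the b square) = y^2*z^3 - x*y*z^2 - 2*y^2*z - z^3 + x*y + 3*z
trace(b a^-1 b^3 a b a) = trace(b^3 a b a b) trace(a) - trace(b^3 a b a b a)  (eliminate a^-1) = x*y^3*z^2 - x^2*y^2*z - y^2*z^3 - x*y^3 - x*y*z^2 + x^2*z + 2*y^2*z + z^3 + 2*x*y - 3*z
reduce: trace(b a b a^-1 b a^-1 b^2) = trace(b a^-1 b^3 a b) trace(a) - trace(b a^-1 b^3 a b a)  (eliminate a^-1) = x^2*y^4*z - x^3*y^3 - 2*x*y^3*z^2 + y^2*z^3 + x^3*y + x*y^3 + 2*x*y*z^2 - x^2*z - 2*y^2*z - z^3 - x*y + 3*z
reduce: trace(a^2 b a) = trace(a) trace(a b a) - trace(a b)  (reduce the a square) = x^2*z - x*y - z
trace(a b a b^2 a) = trace(b) trace(a^2 b a b) - trace(a^2 b a)  (reduce the b square) = x*y*z^2 - x^2*z - y^2*z + z
reduce: trace(b^2 a b a b^2 a) = trace(b) trace(a b a b^2 a b) - trace(a b a b^2 a)  (reduce the b square) = y^2*z^3 - 2*x*y*z^2 + x^2*z - y^2*z + x*y - z
trace(b a^-1 b^2 a b a b) = trace(b^2 a b a b^2) trace(a) - trace(b^2 a b a b^2 a)  (eliminate a^-1) = x*y^3*z^2 - x^2*y^2*z - y^2*z^3 - x*y^3 + y^2*z + 2*x*y + z
so trace(a b a b a b a b) = trace(b a b a) trace(b a b a) - trace(1)  (split on b) = z^4 - 4*z^2 + 2
trace(a b a b a b a) = trace(a) trace(b a b a b a) - trace(b a b a b)  (reduce the a square) = x*z^3 - y*z^2 - 2*x*z + y
trace(b^2 a b a b a b a) = trace(b) trace(a b a b a b a b) - trace(a b a b a b a)  (reduce the b square) = y*z^4 - x*z^3 - 3*y*z^2 + 2*x*z + y
reduce: trace(b a^-1 b^2 a b a b a) = trace(b^2 a b a b a b) trace(a) - trace(b^2 a b a b a b a)  (eliminate a^-1) = x*y^2*z^3 - x^2*y*z^2 - y*z^4 - 2*x*y^2*z + x^2*y + 3*y*z^2 + x*z - y
so trace(b a b a^-1 b a^-1 b^2 a) = trace(b a^-1 b^2 a b a b) trace(a) - trace(b a^-1 b^2 a b a b a)  (eliminate a^-1) = x^2*y^3*z^2 - x^3*y^2*z - 2*x*y^2*z^3 - x^2*y^3 + x^2*y*z^2 + y*z^4 + 3*x*y^2*z + x^2*y - 3*y*z^2 + y
trace(b a^-1 b^2 a^-1 b a b a^-1) = trace(b a b a^-1 b a^-1 b^2) trace(a) - trace(b a b a^-1 b a^-1 b^2 a)  (eliminate a^-1) = x^3*y^4*z - x^4*y^3 - 3*x^2*y^3*z^2 + x^3*y^2*z + 3*x*y^2*z^3 + x^4*y + 2*x^2*y^3 + x^2*y*z^2 - y*z^4 - x^3*z - 5*x*y^2*z - x*z^3 - 2*x^2*y + 3*y*z^2 + 3*x*z - y
reduce: trace(b^2 a^-1 b a b^2) = trace(b a b^4) trace(a) - trace(b a b^4 a)  (eliminate a^-1) = x*y^4*z - x^2*y^3 - y^3*z^2 - 2*x*y^2*z + 2*x^2*y + y^3 + 2*y*z^2 - 3*y
trace(b^2 a^-1 b a b^2 a) = trace(b a b^2 a b^2) trace(a) - trace(b a b^2 a b^2 a)  (eliminate a^-1) = x*y^3*z^2 - 2*x^2*y^2*z - y^2*z^3 + x^3*y + x*y*z^2 + y^2*z - 2*x*y + z
reduce: trace(b a^-1 b^2 a^-1 b a b) = trace(b^2 a^-1 b a b^2) trace(a) - trace(b^2 a^-1 b a b^2 a)  (eliminate a^-1) = x^2*y^4*z - x^3*y^3 - 2*x*y^3*z^2 + y^2*z^3 + x^3*y + x*y^3 + x*y*z^2 - y^2*z - x*y - z
trace(b a b a^-2 b a^-1 b^2 a^-1) = trace(b a^-1 b^2 a^-1 b a b a^-1) trace(a) - trace(b a^-1 b^2 a^-1 b a b)  (eliminate a^-1) = x^4*y^4*z - x^5*y^3 - 3*x^3*y^3*z^2 + x^4*y^2*z - x^2*y^4*z + 3*x^2*y^2*z^3 + x^5*y + 3*x^3*y^3 + x^3*y*z^2 + 2*x*y^3*z^2 - x*y*z^4 - x^4*z - 5*x^2*y^2*z - x^2*z^3 - y^2*z^3 - 3*x^3*y - x*y^3 + 2*x*y*z^2 + 3*x^2*z + y^2*z + z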